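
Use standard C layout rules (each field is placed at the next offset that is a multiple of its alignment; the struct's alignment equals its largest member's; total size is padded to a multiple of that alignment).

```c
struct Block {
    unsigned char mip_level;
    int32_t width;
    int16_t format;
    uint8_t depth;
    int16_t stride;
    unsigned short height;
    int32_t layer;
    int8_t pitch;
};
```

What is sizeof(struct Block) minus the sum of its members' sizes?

7

@0: mip_level [1B, align 1] → 1
+3 pad (align 4)
@4: width [4B, align 4] → 8
@8: format [2B, align 2] → 10
@10: depth [1B, align 1] → 11
+1 pad (align 2)
@12: stride [2B, align 2] → 14
@14: height [2B, align 2] → 16
@16: layer [4B, align 4] → 20
@20: pitch [1B, align 1] → 21
+3 tail pad (align 4)
size 24, align 4
data bytes 17, size 24 → padding 7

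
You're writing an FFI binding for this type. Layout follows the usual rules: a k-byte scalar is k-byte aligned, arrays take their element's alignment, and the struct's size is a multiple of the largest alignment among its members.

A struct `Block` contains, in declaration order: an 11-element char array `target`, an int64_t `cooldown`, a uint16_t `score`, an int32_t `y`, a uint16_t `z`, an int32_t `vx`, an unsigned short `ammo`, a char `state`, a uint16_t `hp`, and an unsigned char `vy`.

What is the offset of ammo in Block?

40

0..11  target  (11B, 1-aligned)
11..16  -- padding (5B)
16..24  cooldown  (8B, 8-aligned)
24..26  score  (2B, 2-aligned)
26..28  -- padding (2B)
28..32  y  (4B, 4-aligned)
32..34  z  (2B, 2-aligned)
34..36  -- padding (2B)
36..40  vx  (4B, 4-aligned)
40..42  ammo  (2B, 2-aligned)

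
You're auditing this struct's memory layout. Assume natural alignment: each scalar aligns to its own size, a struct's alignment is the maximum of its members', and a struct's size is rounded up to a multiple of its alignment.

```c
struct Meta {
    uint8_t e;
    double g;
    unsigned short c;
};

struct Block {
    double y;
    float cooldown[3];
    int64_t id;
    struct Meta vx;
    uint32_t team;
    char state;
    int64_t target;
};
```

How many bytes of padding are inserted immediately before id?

4

Meta: e at 0 (size 1, align 1) → ends 1; pad 7 to align 8 for g; g at 8 (size 8, align 8) → ends 16; c at 16 (size 2, align 2) → ends 18; tail pad 6 to reach multiple of 8; total 24 bytes, alignment 8
y at 0 (size 8, align 8) → ends 8
cooldown at 8 (size 12, align 4) → ends 20
pad 4 to align 8 for id
id at 24 (size 8, align 8) → ends 32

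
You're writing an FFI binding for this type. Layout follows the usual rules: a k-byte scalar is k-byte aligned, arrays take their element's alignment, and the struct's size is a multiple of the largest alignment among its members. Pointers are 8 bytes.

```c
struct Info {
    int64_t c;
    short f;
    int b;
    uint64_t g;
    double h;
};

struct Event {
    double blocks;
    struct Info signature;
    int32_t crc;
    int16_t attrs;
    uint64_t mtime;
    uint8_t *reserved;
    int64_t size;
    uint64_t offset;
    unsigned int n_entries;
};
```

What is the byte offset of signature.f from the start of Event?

16

Info: c at 0 (size 8, align 8) → ends 8; f at 8 (size 2, align 2) → ends 10; pad 2 to align 4 for b; b at 12 (size 4, align 4) → ends 16; g at 16 (size 8, align 8) → ends 24; h at 24 (size 8, align 8) → ends 32; total 32 bytes, alignment 8
blocks at 0 (size 8, align 8) → ends 8
signature at 8 (size 32, align 8) → ends 40
within Info: f at 8
8 + 8 = 16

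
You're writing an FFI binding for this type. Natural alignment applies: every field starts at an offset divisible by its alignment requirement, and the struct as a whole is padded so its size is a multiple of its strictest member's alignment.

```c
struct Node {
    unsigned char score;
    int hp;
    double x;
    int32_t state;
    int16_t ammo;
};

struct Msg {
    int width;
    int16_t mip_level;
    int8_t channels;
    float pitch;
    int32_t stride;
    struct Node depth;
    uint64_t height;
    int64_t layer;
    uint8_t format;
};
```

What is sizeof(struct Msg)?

64

Node: 0..1  score  (1B, 1-aligned); 1..4  -- padding (3B); 4..8  hp  (4B, 4-aligned); 8..16  x  (8B, 8-aligned); 16..20  state  (4B, 4-aligned); 20..22  ammo  (2B, 2-aligned); 22..24  -- tail padding (2B); sizeof = 24, alignof = 8
0..4  width  (4B, 4-aligned)
4..6  mip_level  (2B, 2-aligned)
6..7  channels  (1B, 1-aligned)
7..8  -- padding (1B)
8..12  pitch  (4B, 4-aligned)
12..16  stride  (4B, 4-aligned)
16..40  depth  (24B, 8-aligned)
40..48  height  (8B, 8-aligned)
48..56  layer  (8B, 8-aligned)
56..57  format  (1B, 1-aligned)
57..64  -- tail padding (7B)
sizeof = 64, alignof = 8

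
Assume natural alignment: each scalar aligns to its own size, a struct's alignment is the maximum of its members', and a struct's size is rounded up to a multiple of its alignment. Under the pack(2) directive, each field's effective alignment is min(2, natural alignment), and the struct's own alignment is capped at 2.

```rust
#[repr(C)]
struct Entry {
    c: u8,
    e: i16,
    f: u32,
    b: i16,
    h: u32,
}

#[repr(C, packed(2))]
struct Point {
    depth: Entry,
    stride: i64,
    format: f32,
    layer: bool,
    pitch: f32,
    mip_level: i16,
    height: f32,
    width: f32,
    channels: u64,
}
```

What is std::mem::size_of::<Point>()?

52 bytes

Entry: c at 0 (size 1, align 1) → ends 1; pad 1 to align 2 for e; e at 2 (size 2, align 2) → ends 4; f at 4 (size 4, align 4) → ends 8; b at 8 (size 2, align 2) → ends 10; pad 2 to align 4 for h; h at 12 (size 4, align 4) → ends 16; total 16 bytes, alignment 4
depth at 0 (size 16, align 2) → ends 16
stride at 16 (size 8, align 2) → ends 24
format at 24 (size 4, align 2) → ends 28
layer at 28 (size 1, align 1) → ends 29
pad 1 to align 2 for pitch
pitch at 30 (size 4, align 2) → ends 34
mip_level at 34 (size 2, align 2) → ends 36
height at 36 (size 4, align 2) → ends 40
width at 40 (size 4, align 2) → ends 44
channels at 44 (size 8, align 2) → ends 52
total 52 bytes, alignment 2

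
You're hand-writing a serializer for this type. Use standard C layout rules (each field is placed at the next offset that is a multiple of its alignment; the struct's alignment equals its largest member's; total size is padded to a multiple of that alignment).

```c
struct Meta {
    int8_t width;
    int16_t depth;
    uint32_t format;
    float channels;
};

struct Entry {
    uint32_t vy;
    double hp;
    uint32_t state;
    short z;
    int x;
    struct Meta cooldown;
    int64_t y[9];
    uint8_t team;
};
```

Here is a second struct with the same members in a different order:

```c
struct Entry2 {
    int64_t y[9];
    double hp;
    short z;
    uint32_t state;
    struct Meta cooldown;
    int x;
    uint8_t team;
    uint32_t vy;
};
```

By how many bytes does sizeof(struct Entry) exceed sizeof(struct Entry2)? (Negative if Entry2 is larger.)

Meta: 0..1  width  (1B, 1-aligned); 1..2  -- padding (1B); 2..4  depth  (2B, 2-aligned); 4..8  format  (4B, 4-aligned); 8..12  channels  (4B, 4-aligned); sizeof = 12, alignof = 4
0..4  vy  (4B, 4-aligned)
4..8  -- padding (4B)
8..16  hp  (8B, 8-aligned)
16..20  state  (4B, 4-aligned)
20..22  z  (2B, 2-aligned)
22..24  -- padding (2B)
24..28  x  (4B, 4-aligned)
28..40  cooldown  (12B, 4-aligned)
40..112  y  (72B, 8-aligned)
112..113  team  (1B, 1-aligned)
113..120  -- tail padding (7B)
sizeof = 120, alignof = 8
— Entry2 —
0..72  y  (72B, 8-aligned)
72..80  hp  (8B, 8-aligned)
80..82  z  (2B, 2-aligned)
82..84  -- padding (2B)
84..88  state  (4B, 4-aligned)
88..100  cooldown  (12B, 4-aligned)
100..104  x  (4B, 4-aligned)
104..105  team  (1B, 1-aligned)
105..108  -- padding (3B)
108..112  vy  (4B, 4-aligned)
sizeof = 112, alignof = 8
120 − 112 = 8

8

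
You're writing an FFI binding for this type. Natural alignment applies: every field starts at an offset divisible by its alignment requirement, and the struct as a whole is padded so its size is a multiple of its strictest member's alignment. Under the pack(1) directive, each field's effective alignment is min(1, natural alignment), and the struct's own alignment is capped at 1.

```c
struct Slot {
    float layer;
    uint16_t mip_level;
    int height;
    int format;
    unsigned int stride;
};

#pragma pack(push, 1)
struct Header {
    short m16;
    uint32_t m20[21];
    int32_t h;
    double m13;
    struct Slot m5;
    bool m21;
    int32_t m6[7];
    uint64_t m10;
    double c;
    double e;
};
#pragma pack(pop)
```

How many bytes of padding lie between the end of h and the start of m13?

Slot: 0..4  layer  (4B, 4-aligned); 4..6  mip_level  (2B, 2-aligned); 6..8  -- padding (2B); 8..12  height  (4B, 4-aligned); 12..16  format  (4B, 4-aligned); 16..20  stride  (4B, 4-aligned); sizeof = 20, alignof = 4
0..2  m16  (2B, 1-aligned)
2..86  m20  (84B, 1-aligned)
86..90  h  (4B, 1-aligned)
90..98  m13  (8B, 1-aligned)

0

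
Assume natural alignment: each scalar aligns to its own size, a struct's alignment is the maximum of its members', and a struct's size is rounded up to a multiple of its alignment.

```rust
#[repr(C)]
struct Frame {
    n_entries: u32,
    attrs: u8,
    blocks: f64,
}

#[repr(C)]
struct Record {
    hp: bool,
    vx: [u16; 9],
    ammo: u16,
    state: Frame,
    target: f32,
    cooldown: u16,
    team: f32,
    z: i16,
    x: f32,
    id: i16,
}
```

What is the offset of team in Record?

Frame: 0..4  n_entries  (4B, 4-aligned); 4..5  attrs  (1B, 1-aligned); 5..8  -- padding (3B); 8..16  blocks  (8B, 8-aligned); sizeof = 16, alignof = 8
0..1  hp  (1B, 1-aligned)
1..2  -- padding (1B)
2..20  vx  (18B, 2-aligned)
20..22  ammo  (2B, 2-aligned)
22..24  -- padding (2B)
24..40  state  (16B, 8-aligned)
40..44  target  (4B, 4-aligned)
44..46  cooldown  (2B, 2-aligned)
46..48  -- padding (2B)
48..52  team  (4B, 4-aligned)

48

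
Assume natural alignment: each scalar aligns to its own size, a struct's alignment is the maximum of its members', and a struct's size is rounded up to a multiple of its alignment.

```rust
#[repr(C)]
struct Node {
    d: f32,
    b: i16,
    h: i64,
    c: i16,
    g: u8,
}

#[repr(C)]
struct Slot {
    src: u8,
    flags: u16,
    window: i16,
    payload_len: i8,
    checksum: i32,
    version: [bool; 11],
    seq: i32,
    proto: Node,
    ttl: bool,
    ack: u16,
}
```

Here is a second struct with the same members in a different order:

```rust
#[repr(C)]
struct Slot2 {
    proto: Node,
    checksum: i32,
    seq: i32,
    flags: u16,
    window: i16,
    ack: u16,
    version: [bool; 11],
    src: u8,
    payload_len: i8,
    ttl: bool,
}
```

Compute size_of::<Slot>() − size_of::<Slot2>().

Node: @0: d [4B, align 4] → 4; @4: b [2B, align 2] → 6; +2 pad (align 8); @8: h [8B, align 8] → 16; @16: c [2B, align 2] → 18; @18: g [1B, align 1] → 19; +5 tail pad (align 8); size 24, align 8
@0: src [1B, align 1] → 1
+1 pad (align 2)
@2: flags [2B, align 2] → 4
@4: window [2B, align 2] → 6
@6: payload_len [1B, align 1] → 7
+1 pad (align 4)
@8: checksum [4B, align 4] → 12
@12: version [11B, align 1] → 23
+1 pad (align 4)
@24: seq [4B, align 4] → 28
+4 pad (align 8)
@32: proto [24B, align 8] → 56
@56: ttl [1B, align 1] → 57
+1 pad (align 2)
@58: ack [2B, align 2] → 60
+4 tail pad (align 8)
size 64, align 8
— Slot2 —
@0: proto [24B, align 8] → 24
@24: checksum [4B, align 4] → 28
@28: seq [4B, align 4] → 32
@32: flags [2B, align 2] → 34
@34: window [2B, align 2] → 36
@36: ack [2B, align 2] → 38
@38: version [11B, align 1] → 49
@49: src [1B, align 1] → 50
@50: payload_len [1B, align 1] → 51
@51: ttl [1B, align 1] → 52
+4 tail pad (align 8)
size 56, align 8
64 − 56 = 8

8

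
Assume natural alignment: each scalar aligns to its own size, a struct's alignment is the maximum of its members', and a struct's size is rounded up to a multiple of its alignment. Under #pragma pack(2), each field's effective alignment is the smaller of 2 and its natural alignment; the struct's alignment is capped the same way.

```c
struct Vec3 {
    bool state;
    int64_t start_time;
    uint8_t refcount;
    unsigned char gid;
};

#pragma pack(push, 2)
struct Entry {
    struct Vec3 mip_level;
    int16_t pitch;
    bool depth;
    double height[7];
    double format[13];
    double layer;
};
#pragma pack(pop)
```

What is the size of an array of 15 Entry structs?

Vec3: @0: state [1B, align 1] → 1; +7 pad (align 8); @8: start_time [8B, align 8] → 16; @16: refcount [1B, align 1] → 17; @17: gid [1B, align 1] → 18; +6 tail pad (align 8); size 24, align 8
@0: mip_level [24B, align 2] → 24
@24: pitch [2B, align 2] → 26
@26: depth [1B, align 1] → 27
+1 pad (align 2)
@28: height [56B, align 2] → 84
@84: format [104B, align 2] → 188
@188: layer [8B, align 2] → 196
size 196, align 2
array of 15: 15 × 196 = 2940

2940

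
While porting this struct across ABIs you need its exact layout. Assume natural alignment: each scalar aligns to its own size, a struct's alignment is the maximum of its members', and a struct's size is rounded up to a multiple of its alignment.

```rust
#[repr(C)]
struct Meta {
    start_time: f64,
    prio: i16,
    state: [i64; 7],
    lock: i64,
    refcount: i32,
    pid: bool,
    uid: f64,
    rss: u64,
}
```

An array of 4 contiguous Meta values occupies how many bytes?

0..8  start_time  (8B, 8-aligned)
8..10  prio  (2B, 2-aligned)
10..16  -- padding (6B)
16..72  state  (56B, 8-aligned)
72..80  lock  (8B, 8-aligned)
80..84  refcount  (4B, 4-aligned)
84..85  pid  (1B, 1-aligned)
85..88  -- padding (3B)
88..96  uid  (8B, 8-aligned)
96..104  rss  (8B, 8-aligned)
sizeof = 104, alignof = 8
array of 4: 4 × 104 = 416

416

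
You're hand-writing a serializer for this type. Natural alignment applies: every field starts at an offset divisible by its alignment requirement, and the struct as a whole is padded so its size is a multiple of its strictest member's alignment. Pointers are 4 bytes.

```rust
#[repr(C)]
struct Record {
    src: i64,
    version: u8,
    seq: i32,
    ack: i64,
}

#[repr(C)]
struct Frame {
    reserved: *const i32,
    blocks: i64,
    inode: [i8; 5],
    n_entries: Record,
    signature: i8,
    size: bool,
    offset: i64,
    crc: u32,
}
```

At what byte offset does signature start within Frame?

Record: @0: src [8B, align 8] → 8; @8: version [1B, align 1] → 9; +3 pad (align 4); @12: seq [4B, align 4] → 16; @16: ack [8B, align 8] → 24; size 24, align 8
@0: reserved [4B, align 4] → 4
+4 pad (align 8)
@8: blocks [8B, align 8] → 16
@16: inode [5B, align 1] → 21
+3 pad (align 8)
@24: n_entries [24B, align 8] → 48
@48: signature [1B, align 1] → 49

48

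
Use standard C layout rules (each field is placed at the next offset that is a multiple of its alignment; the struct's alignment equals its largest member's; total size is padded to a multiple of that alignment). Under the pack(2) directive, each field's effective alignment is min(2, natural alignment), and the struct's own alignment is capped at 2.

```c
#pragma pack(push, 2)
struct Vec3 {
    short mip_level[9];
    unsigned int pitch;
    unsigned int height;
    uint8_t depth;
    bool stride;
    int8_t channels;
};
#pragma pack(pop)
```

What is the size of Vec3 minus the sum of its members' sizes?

1

0..18  mip_level  (18B, 2-aligned)
18..22  pitch  (4B, 2-aligned)
22..26  height  (4B, 2-aligned)
26..27  depth  (1B, 1-aligned)
27..28  stride  (1B, 1-aligned)
28..29  channels  (1B, 1-aligned)
29..30  -- tail padding (1B)
sizeof = 30, alignof = 2
data bytes 29, size 30 → padding 1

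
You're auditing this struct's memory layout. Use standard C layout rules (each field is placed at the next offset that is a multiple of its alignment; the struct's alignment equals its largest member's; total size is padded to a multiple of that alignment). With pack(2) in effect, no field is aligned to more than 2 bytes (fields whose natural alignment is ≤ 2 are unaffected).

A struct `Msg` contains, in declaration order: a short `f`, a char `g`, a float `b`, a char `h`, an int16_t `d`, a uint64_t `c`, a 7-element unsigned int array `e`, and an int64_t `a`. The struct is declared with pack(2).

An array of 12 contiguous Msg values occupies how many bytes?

672

f at 0 (size 2, align 2) → ends 2
g at 2 (size 1, align 1) → ends 3
pad 1 to align 2 for b
b at 4 (size 4, align 2) → ends 8
h at 8 (size 1, align 1) → ends 9
pad 1 to align 2 for d
d at 10 (size 2, align 2) → ends 12
c at 12 (size 8, align 2) → ends 20
e at 20 (size 28, align 2) → ends 48
a at 48 (size 8, align 2) → ends 56
total 56 bytes, alignment 2
array of 12: 12 × 56 = 672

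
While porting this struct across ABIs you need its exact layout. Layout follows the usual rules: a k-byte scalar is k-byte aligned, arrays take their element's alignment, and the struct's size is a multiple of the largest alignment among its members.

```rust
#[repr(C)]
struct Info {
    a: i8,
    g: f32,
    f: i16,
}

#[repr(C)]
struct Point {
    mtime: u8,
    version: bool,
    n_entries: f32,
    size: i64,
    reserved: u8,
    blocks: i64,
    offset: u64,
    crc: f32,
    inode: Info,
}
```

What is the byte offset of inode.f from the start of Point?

52

Info: @0: a [1B, align 1] → 1; +3 pad (align 4); @4: g [4B, align 4] → 8; @8: f [2B, align 2] → 10; +2 tail pad (align 4); size 12, align 4
@0: mtime [1B, align 1] → 1
@1: version [1B, align 1] → 2
+2 pad (align 4)
@4: n_entries [4B, align 4] → 8
@8: size [8B, align 8] → 16
@16: reserved [1B, align 1] → 17
+7 pad (align 8)
@24: blocks [8B, align 8] → 32
@32: offset [8B, align 8] → 40
@40: crc [4B, align 4] → 44
@44: inode [12B, align 4] → 56
within Info: f at 8
44 + 8 = 52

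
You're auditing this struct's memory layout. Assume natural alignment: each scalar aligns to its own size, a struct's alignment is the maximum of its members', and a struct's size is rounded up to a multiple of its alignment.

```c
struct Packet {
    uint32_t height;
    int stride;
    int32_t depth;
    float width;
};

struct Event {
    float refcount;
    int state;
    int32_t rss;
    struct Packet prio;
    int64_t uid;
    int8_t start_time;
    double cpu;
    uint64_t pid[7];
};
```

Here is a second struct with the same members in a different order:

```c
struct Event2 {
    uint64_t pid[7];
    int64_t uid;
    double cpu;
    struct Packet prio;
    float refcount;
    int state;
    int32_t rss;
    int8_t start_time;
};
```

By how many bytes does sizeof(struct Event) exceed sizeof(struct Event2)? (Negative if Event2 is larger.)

Packet: height at 0 (size 4, align 4) → ends 4; stride at 4 (size 4, align 4) → ends 8; depth at 8 (size 4, align 4) → ends 12; width at 12 (size 4, align 4) → ends 16; total 16 bytes, alignment 4
refcount at 0 (size 4, align 4) → ends 4
state at 4 (size 4, align 4) → ends 8
rss at 8 (size 4, align 4) → ends 12
prio at 12 (size 16, align 4) → ends 28
pad 4 to align 8 for uid
uid at 32 (size 8, align 8) → ends 40
start_time at 40 (size 1, align 1) → ends 41
pad 7 to align 8 for cpu
cpu at 48 (size 8, align 8) → ends 56
pid at 56 (size 56, align 8) → ends 112
total 112 bytes, alignment 8
— Event2 —
pid at 0 (size 56, align 8) → ends 56
uid at 56 (size 8, align 8) → ends 64
cpu at 64 (size 8, align 8) → ends 72
prio at 72 (size 16, align 4) → ends 88
refcount at 88 (size 4, align 4) → ends 92
state at 92 (size 4, align 4) → ends 96
rss at 96 (size 4, align 4) → ends 100
start_time at 100 (size 1, align 1) → ends 101
tail pad 3 to reach multiple of 8
total 104 bytes, alignment 8
112 − 104 = 8

8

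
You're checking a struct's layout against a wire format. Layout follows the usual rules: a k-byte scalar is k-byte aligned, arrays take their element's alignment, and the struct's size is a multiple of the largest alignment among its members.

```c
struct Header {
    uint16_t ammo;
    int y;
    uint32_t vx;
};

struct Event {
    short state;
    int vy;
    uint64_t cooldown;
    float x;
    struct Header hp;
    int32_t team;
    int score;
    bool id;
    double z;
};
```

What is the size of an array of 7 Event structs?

392

Header: @0: ammo [2B, align 2] → 2; +2 pad (align 4); @4: y [4B, align 4] → 8; @8: vx [4B, align 4] → 12; size 12, align 4
@0: state [2B, align 2] → 2
+2 pad (align 4)
@4: vy [4B, align 4] → 8
@8: cooldown [8B, align 8] → 16
@16: x [4B, align 4] → 20
@20: hp [12B, align 4] → 32
@32: team [4B, align 4] → 36
@36: score [4B, align 4] → 40
@40: id [1B, align 1] → 41
+7 pad (align 8)
@48: z [8B, align 8] → 56
size 56, align 8
array of 7: 7 × 56 = 392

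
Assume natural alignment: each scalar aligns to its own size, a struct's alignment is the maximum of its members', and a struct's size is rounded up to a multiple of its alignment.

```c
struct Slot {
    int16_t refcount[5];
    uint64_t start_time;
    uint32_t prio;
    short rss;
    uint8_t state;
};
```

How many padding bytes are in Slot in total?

refcount at 0 (size 10, align 2) → ends 10
pad 6 to align 8 for start_time
start_time at 16 (size 8, align 8) → ends 24
prio at 24 (size 4, align 4) → ends 28
rss at 28 (size 2, align 2) → ends 30
state at 30 (size 1, align 1) → ends 31
tail pad 1 to reach multiple of 8
total 32 bytes, alignment 8
data bytes 25, size 32 → padding 7

7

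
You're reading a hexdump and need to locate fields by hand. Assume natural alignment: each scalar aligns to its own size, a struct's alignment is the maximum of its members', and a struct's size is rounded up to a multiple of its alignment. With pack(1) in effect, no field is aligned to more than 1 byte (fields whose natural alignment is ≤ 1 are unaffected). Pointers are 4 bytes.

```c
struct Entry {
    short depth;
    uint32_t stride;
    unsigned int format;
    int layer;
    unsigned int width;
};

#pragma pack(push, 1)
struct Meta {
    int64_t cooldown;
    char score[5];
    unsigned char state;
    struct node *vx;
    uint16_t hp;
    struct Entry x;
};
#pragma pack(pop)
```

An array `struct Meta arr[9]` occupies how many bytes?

Entry: depth at 0 (size 2, align 2) → ends 2; pad 2 to align 4 for stride; stride at 4 (size 4, align 4) → ends 8; format at 8 (size 4, align 4) → ends 12; layer at 12 (size 4, align 4) → ends 16; width at 16 (size 4, align 4) → ends 20; total 20 bytes, alignment 4
cooldown at 0 (size 8, align 1) → ends 8
score at 8 (size 5, align 1) → ends 13
state at 13 (size 1, align 1) → ends 14
vx at 14 (size 4, align 1) → ends 18
hp at 18 (size 2, align 1) → ends 20
x at 20 (size 20, align 1) → ends 40
total 40 bytes, alignment 1
array of 9: 9 × 40 = 360

360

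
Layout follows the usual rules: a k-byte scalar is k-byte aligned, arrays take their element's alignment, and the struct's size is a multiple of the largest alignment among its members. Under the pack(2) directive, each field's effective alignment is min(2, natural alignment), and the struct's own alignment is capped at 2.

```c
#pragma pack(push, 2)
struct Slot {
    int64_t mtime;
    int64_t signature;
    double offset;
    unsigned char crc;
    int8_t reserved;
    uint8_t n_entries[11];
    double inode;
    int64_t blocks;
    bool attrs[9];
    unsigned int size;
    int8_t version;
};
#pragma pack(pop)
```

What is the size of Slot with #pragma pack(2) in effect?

70

mtime at 0 (size 8, align 2) → ends 8
signature at 8 (size 8, align 2) → ends 16
offset at 16 (size 8, align 2) → ends 24
crc at 24 (size 1, align 1) → ends 25
reserved at 25 (size 1, align 1) → ends 26
n_entries at 26 (size 11, align 1) → ends 37
pad 1 to align 2 for inode
inode at 38 (size 8, align 2) → ends 46
blocks at 46 (size 8, align 2) → ends 54
attrs at 54 (size 9, align 1) → ends 63
pad 1 to align 2 for size
size at 64 (size 4, align 2) → ends 68
version at 68 (size 1, align 1) → ends 69
tail pad 1 to reach multiple of 2
total 70 bytes, alignment 2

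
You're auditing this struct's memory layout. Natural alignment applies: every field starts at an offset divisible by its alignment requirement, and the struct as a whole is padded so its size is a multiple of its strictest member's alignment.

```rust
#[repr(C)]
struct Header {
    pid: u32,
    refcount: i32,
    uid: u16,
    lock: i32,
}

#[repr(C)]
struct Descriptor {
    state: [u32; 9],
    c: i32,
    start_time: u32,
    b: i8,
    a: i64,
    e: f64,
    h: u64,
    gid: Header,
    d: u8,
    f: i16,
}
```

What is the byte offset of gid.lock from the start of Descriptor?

84

Header: @0: pid [4B, align 4] → 4; @4: refcount [4B, align 4] → 8; @8: uid [2B, align 2] → 10; +2 pad (align 4); @12: lock [4B, align 4] → 16; size 16, align 4
@0: state [36B, align 4] → 36
@36: c [4B, align 4] → 40
@40: start_time [4B, align 4] → 44
@44: b [1B, align 1] → 45
+3 pad (align 8)
@48: a [8B, align 8] → 56
@56: e [8B, align 8] → 64
@64: h [8B, align 8] → 72
@72: gid [16B, align 4] → 88
within Header: lock at 12
72 + 12 = 84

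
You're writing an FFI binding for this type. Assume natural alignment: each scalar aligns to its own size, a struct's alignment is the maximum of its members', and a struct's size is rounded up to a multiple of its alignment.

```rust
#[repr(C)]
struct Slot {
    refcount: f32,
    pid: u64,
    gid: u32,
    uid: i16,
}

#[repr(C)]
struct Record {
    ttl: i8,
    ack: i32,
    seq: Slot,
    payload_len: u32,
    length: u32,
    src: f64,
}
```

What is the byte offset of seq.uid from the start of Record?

Slot: @0: refcount [4B, align 4] → 4; +4 pad (align 8); @8: pid [8B, align 8] → 16; @16: gid [4B, align 4] → 20; @20: uid [2B, align 2] → 22; +2 tail pad (align 8); size 24, align 8
@0: ttl [1B, align 1] → 1
+3 pad (align 4)
@4: ack [4B, align 4] → 8
@8: seq [24B, align 8] → 32
within Slot: uid at 20
8 + 20 = 28

28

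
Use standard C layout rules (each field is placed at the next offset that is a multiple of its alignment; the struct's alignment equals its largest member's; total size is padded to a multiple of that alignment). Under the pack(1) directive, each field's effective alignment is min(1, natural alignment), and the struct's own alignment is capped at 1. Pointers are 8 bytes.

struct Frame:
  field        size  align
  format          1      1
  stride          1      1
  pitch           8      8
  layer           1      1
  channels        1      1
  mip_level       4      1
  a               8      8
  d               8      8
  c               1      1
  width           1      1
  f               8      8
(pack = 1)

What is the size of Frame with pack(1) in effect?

42

@0: format [1B, align 1] → 1
@1: stride [1B, align 1] → 2
@2: pitch [8B, align 1] → 10
@10: layer [1B, align 1] → 11
@11: channels [1B, align 1] → 12
@12: mip_level [4B, align 1] → 16
@16: a [8B, align 1] → 24
@24: d [8B, align 1] → 32
@32: c [1B, align 1] → 33
@33: width [1B, align 1] → 34
@34: f [8B, align 1] → 42
size 42, align 1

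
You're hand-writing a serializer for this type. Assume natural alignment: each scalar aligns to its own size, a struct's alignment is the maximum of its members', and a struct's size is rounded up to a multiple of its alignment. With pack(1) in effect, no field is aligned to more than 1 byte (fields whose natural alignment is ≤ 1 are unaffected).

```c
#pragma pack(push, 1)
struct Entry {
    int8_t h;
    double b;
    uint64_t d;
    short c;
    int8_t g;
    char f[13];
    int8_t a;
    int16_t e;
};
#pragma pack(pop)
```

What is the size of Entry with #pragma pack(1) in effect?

36

@0: h [1B, align 1] → 1
@1: b [8B, align 1] → 9
@9: d [8B, align 1] → 17
@17: c [2B, align 1] → 19
@19: g [1B, align 1] → 20
@20: f [13B, align 1] → 33
@33: a [1B, align 1] → 34
@34: e [2B, align 1] → 36
size 36, align 1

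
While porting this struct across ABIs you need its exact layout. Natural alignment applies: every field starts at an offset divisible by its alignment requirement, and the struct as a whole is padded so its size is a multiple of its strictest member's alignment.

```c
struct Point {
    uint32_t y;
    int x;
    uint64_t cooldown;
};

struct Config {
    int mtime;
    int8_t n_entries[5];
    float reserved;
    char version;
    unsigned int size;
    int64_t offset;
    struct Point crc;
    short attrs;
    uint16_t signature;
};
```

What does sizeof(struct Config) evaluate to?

Point: 0..4  y  (4B, 4-aligned); 4..8  x  (4B, 4-aligned); 8..16  cooldown  (8B, 8-aligned); sizeof = 16, alignof = 8
0..4  mtime  (4B, 4-aligned)
4..9  n_entries  (5B, 1-aligned)
9..12  -- padding (3B)
12..16  reserved  (4B, 4-aligned)
16..17  version  (1B, 1-aligned)
17..20  -- padding (3B)
20..24  size  (4B, 4-aligned)
24..32  offset  (8B, 8-aligned)
32..48  crc  (16B, 8-aligned)
48..50  attrs  (2B, 2-aligned)
50..52  signature  (2B, 2-aligned)
52..56  -- tail padding (4B)
sizeof = 56, alignof = 8

56 bytes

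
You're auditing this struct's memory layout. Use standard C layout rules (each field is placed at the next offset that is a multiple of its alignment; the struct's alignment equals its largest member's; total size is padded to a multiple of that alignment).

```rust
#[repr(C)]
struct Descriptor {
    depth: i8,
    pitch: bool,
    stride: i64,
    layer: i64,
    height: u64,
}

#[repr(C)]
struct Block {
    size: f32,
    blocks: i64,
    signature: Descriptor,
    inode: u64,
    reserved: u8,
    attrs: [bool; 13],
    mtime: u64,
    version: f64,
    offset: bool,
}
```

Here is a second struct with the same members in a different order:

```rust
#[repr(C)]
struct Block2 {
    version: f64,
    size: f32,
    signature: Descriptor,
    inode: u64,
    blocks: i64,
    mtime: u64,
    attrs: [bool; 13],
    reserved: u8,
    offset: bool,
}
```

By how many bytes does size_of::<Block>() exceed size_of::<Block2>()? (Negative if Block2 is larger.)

8

Descriptor: depth at 0 (size 1, align 1) → ends 1; pitch at 1 (size 1, align 1) → ends 2; pad 6 to align 8 for stride; stride at 8 (size 8, align 8) → ends 16; layer at 16 (size 8, align 8) → ends 24; height at 24 (size 8, align 8) → ends 32; total 32 bytes, alignment 8
size at 0 (size 4, align 4) → ends 4
pad 4 to align 8 for blocks
blocks at 8 (size 8, align 8) → ends 16
signature at 16 (size 32, align 8) → ends 48
inode at 48 (size 8, align 8) → ends 56
reserved at 56 (size 1, align 1) → ends 57
attrs at 57 (size 13, align 1) → ends 70
pad 2 to align 8 for mtime
mtime at 72 (size 8, align 8) → ends 80
version at 80 (size 8, align 8) → ends 88
offset at 88 (size 1, align 1) → ends 89
tail pad 7 to reach multiple of 8
total 96 bytes, alignment 8
— Block2 —
version at 0 (size 8, align 8) → ends 8
size at 8 (size 4, align 4) → ends 12
pad 4 to align 8 for signature
signature at 16 (size 32, align 8) → ends 48
inode at 48 (size 8, align 8) → ends 56
blocks at 56 (size 8, align 8) → ends 64
mtime at 64 (size 8, align 8) → ends 72
attrs at 72 (size 13, align 1) → ends 85
reserved at 85 (size 1, align 1) → ends 86
offset at 86 (size 1, align 1) → ends 87
tail pad 1 to reach multiple of 8
total 88 bytes, alignment 8
96 − 88 = 8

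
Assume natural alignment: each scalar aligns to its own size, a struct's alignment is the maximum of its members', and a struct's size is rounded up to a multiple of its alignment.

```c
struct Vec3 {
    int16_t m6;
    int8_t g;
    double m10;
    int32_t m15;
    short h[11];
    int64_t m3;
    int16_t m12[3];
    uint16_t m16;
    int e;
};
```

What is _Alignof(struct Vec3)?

member alignments: m6=2, g=1, m10=8, m15=4, h=2, m3=8, m12=2, m16=2, e=4
max = 8

8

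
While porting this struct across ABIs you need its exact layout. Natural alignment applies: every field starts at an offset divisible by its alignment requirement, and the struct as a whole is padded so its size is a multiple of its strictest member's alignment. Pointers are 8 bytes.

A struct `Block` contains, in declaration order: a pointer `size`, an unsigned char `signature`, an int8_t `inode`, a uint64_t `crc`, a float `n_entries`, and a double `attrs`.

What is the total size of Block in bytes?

0..8  size  (8B, 8-aligned)
8..9  signature  (1B, 1-aligned)
9..10  inode  (1B, 1-aligned)
10..16  -- padding (6B)
16..24  crc  (8B, 8-aligned)
24..28  n_entries  (4B, 4-aligned)
28..32  -- padding (4B)
32..40  attrs  (8B, 8-aligned)
sizeof = 40, alignof = 8

40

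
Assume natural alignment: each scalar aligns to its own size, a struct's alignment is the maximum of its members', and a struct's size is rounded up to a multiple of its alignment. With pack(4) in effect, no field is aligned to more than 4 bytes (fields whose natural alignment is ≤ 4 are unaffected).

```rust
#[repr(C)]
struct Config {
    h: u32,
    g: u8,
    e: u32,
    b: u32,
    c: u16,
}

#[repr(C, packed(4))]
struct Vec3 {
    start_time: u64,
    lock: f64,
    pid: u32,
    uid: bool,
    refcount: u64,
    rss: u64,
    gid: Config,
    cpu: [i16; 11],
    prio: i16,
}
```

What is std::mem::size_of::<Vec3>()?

Config: @0: h [4B, align 4] → 4; @4: g [1B, align 1] → 5; +3 pad (align 4); @8: e [4B, align 4] → 12; @12: b [4B, align 4] → 16; @16: c [2B, align 2] → 18; +2 tail pad (align 4); size 20, align 4
@0: start_time [8B, align 4] → 8
@8: lock [8B, align 4] → 16
@16: pid [4B, align 4] → 20
@20: uid [1B, align 1] → 21
+3 pad (align 4)
@24: refcount [8B, align 4] → 32
@32: rss [8B, align 4] → 40
@40: gid [20B, align 4] → 60
@60: cpu [22B, align 2] → 82
@82: prio [2B, align 2] → 84
size 84, align 4

84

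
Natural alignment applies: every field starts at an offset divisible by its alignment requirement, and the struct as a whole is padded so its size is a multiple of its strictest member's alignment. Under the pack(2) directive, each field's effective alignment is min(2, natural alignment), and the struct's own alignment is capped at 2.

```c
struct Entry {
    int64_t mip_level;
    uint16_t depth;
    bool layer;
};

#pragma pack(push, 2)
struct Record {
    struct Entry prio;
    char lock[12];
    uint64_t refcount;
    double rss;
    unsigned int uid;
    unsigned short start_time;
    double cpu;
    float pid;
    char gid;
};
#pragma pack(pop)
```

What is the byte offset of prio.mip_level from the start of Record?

0

Entry: mip_level at 0 (size 8, align 8) → ends 8; depth at 8 (size 2, align 2) → ends 10; layer at 10 (size 1, align 1) → ends 11; tail pad 5 to reach multiple of 8; total 16 bytes, alignment 8
prio at 0 (size 16, align 2) → ends 16
within Entry: mip_level at 0
0 + 0 = 0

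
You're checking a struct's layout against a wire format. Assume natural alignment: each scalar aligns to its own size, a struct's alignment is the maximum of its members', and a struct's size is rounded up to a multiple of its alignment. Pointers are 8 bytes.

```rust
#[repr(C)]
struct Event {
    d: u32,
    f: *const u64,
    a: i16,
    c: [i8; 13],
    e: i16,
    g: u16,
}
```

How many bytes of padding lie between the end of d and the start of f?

4

@0: d [4B, align 4] → 4
+4 pad (align 8)
@8: f [8B, align 8] → 16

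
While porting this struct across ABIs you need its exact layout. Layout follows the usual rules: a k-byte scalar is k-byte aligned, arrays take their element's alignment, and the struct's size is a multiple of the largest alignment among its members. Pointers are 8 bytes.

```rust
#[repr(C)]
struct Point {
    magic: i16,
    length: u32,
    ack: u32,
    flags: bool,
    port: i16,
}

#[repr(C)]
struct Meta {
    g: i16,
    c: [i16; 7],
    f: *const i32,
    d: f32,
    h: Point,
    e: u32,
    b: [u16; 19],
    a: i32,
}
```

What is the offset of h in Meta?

Point: 0..2  magic  (2B, 2-aligned); 2..4  -- padding (2B); 4..8  length  (4B, 4-aligned); 8..12  ack  (4B, 4-aligned); 12..13  flags  (1B, 1-aligned); 13..14  -- padding (1B); 14..16  port  (2B, 2-aligned); sizeof = 16, alignof = 4
0..2  g  (2B, 2-aligned)
2..16  c  (14B, 2-aligned)
16..24  f  (8B, 8-aligned)
24..28  d  (4B, 4-aligned)
28..44  h  (16B, 4-aligned)

28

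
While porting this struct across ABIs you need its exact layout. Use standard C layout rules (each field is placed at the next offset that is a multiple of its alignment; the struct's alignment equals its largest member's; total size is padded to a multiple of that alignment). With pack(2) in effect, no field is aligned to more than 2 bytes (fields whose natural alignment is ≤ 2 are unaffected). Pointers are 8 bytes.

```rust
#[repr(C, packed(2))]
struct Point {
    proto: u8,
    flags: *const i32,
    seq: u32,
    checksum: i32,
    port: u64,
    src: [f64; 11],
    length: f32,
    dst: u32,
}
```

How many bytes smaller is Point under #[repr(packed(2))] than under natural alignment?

6

natural layout:
  proto at 0 (size 1, align 1) → ends 1
  pad 7 to align 8 for flags
  flags at 8 (size 8, align 8) → ends 16
  seq at 16 (size 4, align 4) → ends 20
  checksum at 20 (size 4, align 4) → ends 24
  port at 24 (size 8, align 8) → ends 32
  src at 32 (size 88, align 8) → ends 120
  length at 120 (size 4, align 4) → ends 124
  dst at 124 (size 4, align 4) → ends 128
  total 128 bytes, alignment 8
packed(2) layout:
  proto at 0 (size 1, align 1) → ends 1
  pad 1 to align 2 for flags
  flags at 2 (size 8, align 2) → ends 10
  seq at 10 (size 4, align 2) → ends 14
  checksum at 14 (size 4, align 2) → ends 18
  port at 18 (size 8, align 2) → ends 26
  src at 26 (size 88, align 2) → ends 114
  length at 114 (size 4, align 2) → ends 118
  dst at 118 (size 4, align 2) → ends 122
  total 122 bytes, alignment 2
128 − 122 = 6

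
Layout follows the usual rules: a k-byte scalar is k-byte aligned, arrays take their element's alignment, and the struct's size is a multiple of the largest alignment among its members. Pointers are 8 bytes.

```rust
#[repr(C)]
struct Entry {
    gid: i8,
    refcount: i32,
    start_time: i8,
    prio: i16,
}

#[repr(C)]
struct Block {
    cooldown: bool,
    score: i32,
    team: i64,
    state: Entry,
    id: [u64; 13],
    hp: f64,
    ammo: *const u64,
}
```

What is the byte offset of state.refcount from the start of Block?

Entry: gid at 0 (size 1, align 1) → ends 1; pad 3 to align 4 for refcount; refcount at 4 (size 4, align 4) → ends 8; start_time at 8 (size 1, align 1) → ends 9; pad 1 to align 2 for prio; prio at 10 (size 2, align 2) → ends 12; total 12 bytes, alignment 4
cooldown at 0 (size 1, align 1) → ends 1
pad 3 to align 4 for score
score at 4 (size 4, align 4) → ends 8
team at 8 (size 8, align 8) → ends 16
state at 16 (size 12, align 4) → ends 28
within Entry: refcount at 4
16 + 4 = 20

20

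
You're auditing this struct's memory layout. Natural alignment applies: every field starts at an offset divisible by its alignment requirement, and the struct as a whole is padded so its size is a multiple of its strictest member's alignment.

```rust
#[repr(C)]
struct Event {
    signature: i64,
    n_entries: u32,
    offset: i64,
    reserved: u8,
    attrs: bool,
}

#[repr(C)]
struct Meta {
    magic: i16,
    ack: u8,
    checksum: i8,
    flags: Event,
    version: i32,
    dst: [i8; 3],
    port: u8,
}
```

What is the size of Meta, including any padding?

Event: @0: signature [8B, align 8] → 8; @8: n_entries [4B, align 4] → 12; +4 pad (align 8); @16: offset [8B, align 8] → 24; @24: reserved [1B, align 1] → 25; @25: attrs [1B, align 1] → 26; +6 tail pad (align 8); size 32, align 8
@0: magic [2B, align 2] → 2
@2: ack [1B, align 1] → 3
@3: checksum [1B, align 1] → 4
+4 pad (align 8)
@8: flags [32B, align 8] → 40
@40: version [4B, align 4] → 44
@44: dst [3B, align 1] → 47
@47: port [1B, align 1] → 48
size 48, align 8

48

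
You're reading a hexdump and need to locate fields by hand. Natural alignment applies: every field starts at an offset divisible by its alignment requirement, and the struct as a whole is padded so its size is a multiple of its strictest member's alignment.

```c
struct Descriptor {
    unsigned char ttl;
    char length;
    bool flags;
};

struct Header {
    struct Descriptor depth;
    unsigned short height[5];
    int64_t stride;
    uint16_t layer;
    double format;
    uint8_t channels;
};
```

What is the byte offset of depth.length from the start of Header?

1

Descriptor: 0..1  ttl  (1B, 1-aligned); 1..2  length  (1B, 1-aligned); 2..3  flags  (1B, 1-aligned); sizeof = 3, alignof = 1
0..3  depth  (3B, 1-aligned)
within Descriptor: length at 1
0 + 1 = 1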